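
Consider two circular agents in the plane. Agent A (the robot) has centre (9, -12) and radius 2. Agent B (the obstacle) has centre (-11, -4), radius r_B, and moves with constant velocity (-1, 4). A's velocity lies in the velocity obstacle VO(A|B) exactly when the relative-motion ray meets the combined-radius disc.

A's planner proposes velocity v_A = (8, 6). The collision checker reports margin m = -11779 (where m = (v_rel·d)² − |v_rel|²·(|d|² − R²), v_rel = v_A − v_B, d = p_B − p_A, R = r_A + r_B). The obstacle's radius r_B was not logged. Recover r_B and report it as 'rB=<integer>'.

m = -11779
d = (-20, 8);  v_rel = (9, 2),  |v_rel|² = 85
v_rel×d = (9)·(8) − (2)·(-20) = 112
since m = R²·85 − 112²:  R² = (12544 + -11779) / 85 = 9
R = √9 = 3  ⇒  r_B = 3 − 2 = 1

rB=1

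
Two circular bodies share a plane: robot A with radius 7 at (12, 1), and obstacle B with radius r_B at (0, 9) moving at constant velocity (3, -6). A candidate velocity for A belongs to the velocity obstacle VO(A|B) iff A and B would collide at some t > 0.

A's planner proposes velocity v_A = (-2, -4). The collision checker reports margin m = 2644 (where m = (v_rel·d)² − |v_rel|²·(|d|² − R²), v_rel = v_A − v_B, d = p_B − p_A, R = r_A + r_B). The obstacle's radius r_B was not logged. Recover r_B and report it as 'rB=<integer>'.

m = 2644
d = (-12, 8);  v_rel = (-5, 2),  |v_rel|² = 29
v_rel×d = (-5)·(8) − (2)·(-12) = -16
since m = R²·29 − (-16)²:  R² = (256 + 2644) / 29 = 100
R = √100 = 10  ⇒  r_B = 10 − 7 = 3

rB=3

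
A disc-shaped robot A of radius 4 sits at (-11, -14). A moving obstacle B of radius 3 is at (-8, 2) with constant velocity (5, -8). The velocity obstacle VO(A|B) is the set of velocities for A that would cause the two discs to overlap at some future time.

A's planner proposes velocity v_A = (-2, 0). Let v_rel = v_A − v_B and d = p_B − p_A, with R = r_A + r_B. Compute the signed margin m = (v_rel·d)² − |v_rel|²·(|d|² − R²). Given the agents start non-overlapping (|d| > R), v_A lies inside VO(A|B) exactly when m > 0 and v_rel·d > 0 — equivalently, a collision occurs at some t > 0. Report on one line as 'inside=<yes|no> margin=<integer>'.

d = (3, 16),  |d|² = 265;  R = 4+3 = 7,  c = 265−7² = 216
v_rel = (-7, 8),  |v_rel|² = 113;  v_rel·d = (-7)·(3) + (8)·(16) = 107
113·t² − 214·t + 216 = 0  ⇒  m = 107² − 113·216 = -12959
m = -12959 < 0,  v_rel·d = 107 > 0  ⇒  outside

inside=no margin=-12959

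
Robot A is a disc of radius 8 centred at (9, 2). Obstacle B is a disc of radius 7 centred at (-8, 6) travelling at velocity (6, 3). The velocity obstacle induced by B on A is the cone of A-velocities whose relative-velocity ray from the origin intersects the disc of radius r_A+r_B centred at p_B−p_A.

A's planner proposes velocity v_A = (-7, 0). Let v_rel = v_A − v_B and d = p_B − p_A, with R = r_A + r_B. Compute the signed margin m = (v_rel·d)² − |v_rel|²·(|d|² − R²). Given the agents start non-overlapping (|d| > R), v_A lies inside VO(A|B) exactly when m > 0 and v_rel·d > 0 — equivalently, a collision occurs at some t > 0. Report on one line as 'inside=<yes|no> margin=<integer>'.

d = (-17, 4),  |d|² = 305;  R = 8+7 = 15,  c = 305−15² = 80
v_rel = (-13, -3),  |v_rel|² = 178;  v_rel·d = (-13)·(-17) + (-3)·(4) = 209
178·t² − 418·t + 80 = 0  ⇒  m = 209² − 178·80 = 29441
m = 29441 > 0,  v_rel·d = 209 > 0  ⇒  inside

inside=yes margin=29441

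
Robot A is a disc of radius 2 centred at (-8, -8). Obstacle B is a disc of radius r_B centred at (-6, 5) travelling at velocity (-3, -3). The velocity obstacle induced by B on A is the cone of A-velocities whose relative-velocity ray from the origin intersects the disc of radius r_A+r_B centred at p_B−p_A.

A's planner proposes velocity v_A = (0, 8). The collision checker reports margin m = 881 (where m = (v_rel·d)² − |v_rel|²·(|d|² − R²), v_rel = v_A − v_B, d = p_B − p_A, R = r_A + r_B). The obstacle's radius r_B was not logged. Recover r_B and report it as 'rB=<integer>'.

m = 881
d = (2, 13);  v_rel = (3, 11),  |v_rel|² = 130
v_rel×d = (3)·(13) − (11)·(2) = 17
since m = R²·130 − 17²:  R² = (289 + 881) / 130 = 9
R = √9 = 3  ⇒  r_B = 3 − 2 = 1

rB=1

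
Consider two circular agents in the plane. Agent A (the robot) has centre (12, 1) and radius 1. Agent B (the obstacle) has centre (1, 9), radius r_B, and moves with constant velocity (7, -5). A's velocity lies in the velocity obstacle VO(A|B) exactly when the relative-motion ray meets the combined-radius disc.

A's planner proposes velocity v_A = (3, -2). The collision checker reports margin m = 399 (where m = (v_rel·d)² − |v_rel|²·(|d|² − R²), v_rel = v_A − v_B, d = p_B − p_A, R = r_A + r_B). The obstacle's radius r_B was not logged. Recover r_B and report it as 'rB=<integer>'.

m = 399
d = (-11, 8);  v_rel = (-4, 3),  |v_rel|² = 25
v_rel×d = (-4)·(8) − (3)·(-11) = 1
since m = R²·25 − 1²:  R² = (1 + 399) / 25 = 16
R = √16 = 4  ⇒  r_B = 4 − 1 = 3

rB=3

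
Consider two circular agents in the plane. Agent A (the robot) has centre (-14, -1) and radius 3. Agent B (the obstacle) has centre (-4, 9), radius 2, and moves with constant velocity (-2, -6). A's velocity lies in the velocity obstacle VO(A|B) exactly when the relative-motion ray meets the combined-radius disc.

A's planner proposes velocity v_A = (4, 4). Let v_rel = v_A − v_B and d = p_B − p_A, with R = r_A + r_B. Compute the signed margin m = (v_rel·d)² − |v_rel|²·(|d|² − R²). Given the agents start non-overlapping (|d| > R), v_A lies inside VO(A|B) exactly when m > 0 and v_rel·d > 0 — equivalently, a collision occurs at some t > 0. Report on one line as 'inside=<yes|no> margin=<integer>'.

d = (10, 10),  |d|² = 200;  R = 3+2 = 5,  c = 200−5² = 175
v_rel = (6, 10),  |v_rel|² = 136;  v_rel·d = (6)·(10) + (10)·(10) = 160
136·t² − 320·t + 175 = 0  ⇒  m = 160² − 136·175 = 1800
m = 1800 > 0,  v_rel·d = 160 > 0  ⇒  inside

inside=yes margin=1800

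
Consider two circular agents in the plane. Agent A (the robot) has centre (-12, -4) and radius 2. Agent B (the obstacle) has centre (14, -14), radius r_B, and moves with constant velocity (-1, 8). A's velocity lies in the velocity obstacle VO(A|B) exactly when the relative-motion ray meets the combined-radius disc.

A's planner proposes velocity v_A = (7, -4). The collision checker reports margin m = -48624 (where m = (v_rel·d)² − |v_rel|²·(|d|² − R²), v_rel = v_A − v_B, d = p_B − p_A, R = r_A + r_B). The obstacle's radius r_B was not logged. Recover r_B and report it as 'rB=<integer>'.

m = -48624
d = (26, -10);  v_rel = (8, -12),  |v_rel|² = 208
v_rel×d = (8)·(-10) − (-12)·(26) = 232
since m = R²·208 − 232²:  R² = (53824 + -48624) / 208 = 25
R = √25 = 5  ⇒  r_B = 5 − 2 = 3

rB=3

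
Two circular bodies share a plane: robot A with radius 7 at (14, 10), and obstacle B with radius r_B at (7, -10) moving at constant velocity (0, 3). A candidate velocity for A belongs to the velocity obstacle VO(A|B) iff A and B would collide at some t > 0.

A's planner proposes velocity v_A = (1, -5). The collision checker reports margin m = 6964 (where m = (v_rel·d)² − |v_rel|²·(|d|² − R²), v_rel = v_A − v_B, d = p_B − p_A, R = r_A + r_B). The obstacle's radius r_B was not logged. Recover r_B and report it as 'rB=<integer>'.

m = 6964
d = (-7, -20);  v_rel = (1, -8),  |v_rel|² = 65
v_rel×d = (1)·(-20) − (-8)·(-7) = -76
since m = R²·65 − (-76)²:  R² = (5776 + 6964) / 65 = 196
R = √196 = 14  ⇒  r_B = 14 − 7 = 7

rB=7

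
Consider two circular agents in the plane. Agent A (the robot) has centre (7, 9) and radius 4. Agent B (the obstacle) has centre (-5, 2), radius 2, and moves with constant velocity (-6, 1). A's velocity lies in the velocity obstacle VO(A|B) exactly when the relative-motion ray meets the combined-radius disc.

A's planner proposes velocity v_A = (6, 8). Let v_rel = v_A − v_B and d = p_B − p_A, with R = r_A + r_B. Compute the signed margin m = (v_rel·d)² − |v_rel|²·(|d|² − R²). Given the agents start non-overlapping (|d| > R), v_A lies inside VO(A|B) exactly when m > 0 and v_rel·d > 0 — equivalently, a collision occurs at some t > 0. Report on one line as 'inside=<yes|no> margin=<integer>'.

d = (-12, -7),  |d|² = 193;  R = 4+2 = 6,  c = 193−6² = 157
v_rel = (12, 7),  |v_rel|² = 193;  v_rel·d = (12)·(-12) + (7)·(-7) = -193
193·t² + 386·t + 157 = 0  ⇒  m = (-193)² − 193·157 = 6948
m = 6948 > 0,  v_rel·d = -193 < 0  ⇒  outside

inside=no margin=6948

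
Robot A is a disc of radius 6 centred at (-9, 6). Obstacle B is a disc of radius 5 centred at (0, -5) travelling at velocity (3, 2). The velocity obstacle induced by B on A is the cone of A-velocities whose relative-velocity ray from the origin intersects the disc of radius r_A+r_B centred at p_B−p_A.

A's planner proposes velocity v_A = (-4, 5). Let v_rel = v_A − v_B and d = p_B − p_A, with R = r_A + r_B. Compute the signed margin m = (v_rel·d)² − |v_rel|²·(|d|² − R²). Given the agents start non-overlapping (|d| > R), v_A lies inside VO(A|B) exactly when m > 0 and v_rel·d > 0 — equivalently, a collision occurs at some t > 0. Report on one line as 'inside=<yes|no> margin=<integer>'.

d = (9, -11),  |d|² = 202;  R = 6+5 = 11,  c = 202−11² = 81
v_rel = (-7, 3),  |v_rel|² = 58;  v_rel·d = (-7)·(9) + (3)·(-11) = -96
58·t² + 192·t + 81 = 0  ⇒  m = (-96)² − 58·81 = 4518
m = 4518 > 0,  v_rel·d = -96 < 0  ⇒  outside

inside=no margin=4518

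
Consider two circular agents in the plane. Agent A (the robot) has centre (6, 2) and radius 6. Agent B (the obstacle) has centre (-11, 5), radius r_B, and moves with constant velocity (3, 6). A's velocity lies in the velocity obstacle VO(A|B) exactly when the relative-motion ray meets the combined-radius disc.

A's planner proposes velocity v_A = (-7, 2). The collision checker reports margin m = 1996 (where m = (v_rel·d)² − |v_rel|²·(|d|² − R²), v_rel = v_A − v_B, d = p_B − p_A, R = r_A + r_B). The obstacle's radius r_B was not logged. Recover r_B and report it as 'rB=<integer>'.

m = 1996
d = (-17, 3);  v_rel = (-10, -4),  |v_rel|² = 116
v_rel×d = (-10)·(3) − (-4)·(-17) = -98
since m = R²·116 − (-98)²:  R² = (9604 + 1996) / 116 = 100
R = √100 = 10  ⇒  r_B = 10 − 6 = 4

rB=4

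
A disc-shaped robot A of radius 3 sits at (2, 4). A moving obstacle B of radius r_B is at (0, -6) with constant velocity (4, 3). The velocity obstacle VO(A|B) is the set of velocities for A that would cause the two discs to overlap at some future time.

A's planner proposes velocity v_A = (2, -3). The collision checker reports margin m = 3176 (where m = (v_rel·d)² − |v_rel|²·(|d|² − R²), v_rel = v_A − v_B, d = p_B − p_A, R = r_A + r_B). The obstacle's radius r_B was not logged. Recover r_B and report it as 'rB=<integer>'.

m = 3176
d = (-2, -10);  v_rel = (-2, -6),  |v_rel|² = 40
v_rel×d = (-2)·(-10) − (-6)·(-2) = 8
since m = R²·40 − 8²:  R² = (64 + 3176) / 40 = 81
R = √81 = 9  ⇒  r_B = 9 − 3 = 6

rB=6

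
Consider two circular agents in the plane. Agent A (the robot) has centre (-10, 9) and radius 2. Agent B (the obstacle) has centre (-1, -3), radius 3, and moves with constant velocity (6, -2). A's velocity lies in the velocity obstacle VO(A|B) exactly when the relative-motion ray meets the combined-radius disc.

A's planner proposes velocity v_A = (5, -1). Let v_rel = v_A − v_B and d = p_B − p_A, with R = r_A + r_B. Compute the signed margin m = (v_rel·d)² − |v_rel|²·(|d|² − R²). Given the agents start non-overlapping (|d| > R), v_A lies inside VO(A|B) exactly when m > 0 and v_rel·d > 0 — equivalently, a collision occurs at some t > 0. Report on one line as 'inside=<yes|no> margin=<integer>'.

d = (9, -12),  |d|² = 225;  R = 2+3 = 5,  c = 225−5² = 200
v_rel = (-1, 1),  |v_rel|² = 2;  v_rel·d = (-1)·(9) + (1)·(-12) = -21
2·t² + 42·t + 200 = 0  ⇒  m = (-21)² − 2·200 = 41
m = 41 > 0,  v_rel·d = -21 < 0  ⇒  outside

inside=no margin=41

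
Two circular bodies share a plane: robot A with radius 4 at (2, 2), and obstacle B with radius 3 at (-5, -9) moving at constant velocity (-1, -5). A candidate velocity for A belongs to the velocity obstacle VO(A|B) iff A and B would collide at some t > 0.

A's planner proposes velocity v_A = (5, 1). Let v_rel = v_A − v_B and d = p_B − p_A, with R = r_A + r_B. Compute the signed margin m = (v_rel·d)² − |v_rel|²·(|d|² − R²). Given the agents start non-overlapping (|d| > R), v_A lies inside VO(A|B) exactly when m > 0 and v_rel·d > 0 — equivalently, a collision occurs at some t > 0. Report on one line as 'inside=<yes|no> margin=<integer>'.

d = (-7, -11),  |d|² = 170;  R = 4+3 = 7,  c = 170−7² = 121
v_rel = (6, 6),  |v_rel|² = 72;  v_rel·d = (6)·(-7) + (6)·(-11) = -108
72·t² + 216·t + 121 = 0  ⇒  m = (-108)² − 72·121 = 2952
m = 2952 > 0,  v_rel·d = -108 < 0  ⇒  outside

inside=no margin=2952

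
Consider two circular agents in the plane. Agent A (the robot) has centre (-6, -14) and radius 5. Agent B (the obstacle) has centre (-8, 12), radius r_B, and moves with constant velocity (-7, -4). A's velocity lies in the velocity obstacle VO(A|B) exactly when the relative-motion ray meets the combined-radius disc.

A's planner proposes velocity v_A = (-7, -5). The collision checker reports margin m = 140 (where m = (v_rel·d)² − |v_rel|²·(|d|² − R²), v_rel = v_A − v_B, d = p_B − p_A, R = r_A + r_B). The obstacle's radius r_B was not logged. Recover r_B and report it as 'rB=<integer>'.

m = 140
d = (-2, 26);  v_rel = (0, -1),  |v_rel|² = 1
v_rel×d = (0)·(26) − (-1)·(-2) = -2
since m = R²·1 − (-2)²:  R² = (4 + 140) / 1 = 144
R = √144 = 12  ⇒  r_B = 12 − 5 = 7

rB=7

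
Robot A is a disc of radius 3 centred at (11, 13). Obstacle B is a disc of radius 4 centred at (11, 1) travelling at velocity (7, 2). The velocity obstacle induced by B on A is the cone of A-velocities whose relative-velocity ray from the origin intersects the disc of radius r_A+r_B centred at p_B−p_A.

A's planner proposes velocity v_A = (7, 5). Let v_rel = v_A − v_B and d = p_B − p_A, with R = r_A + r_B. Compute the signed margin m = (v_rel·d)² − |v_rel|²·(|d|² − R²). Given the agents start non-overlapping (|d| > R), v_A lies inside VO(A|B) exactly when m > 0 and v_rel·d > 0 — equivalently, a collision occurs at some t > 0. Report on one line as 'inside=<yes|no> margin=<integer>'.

d = (0, -12),  |d|² = 144;  R = 3+4 = 7,  c = 144−7² = 95
v_rel = (0, 3),  |v_rel|² = 9;  v_rel·d = (0)·(0) + (3)·(-12) = -36
9·t² + 72·t + 95 = 0  ⇒  m = (-36)² − 9·95 = 441
m = 441 > 0,  v_rel·d = -36 < 0  ⇒  outside

inside=no margin=441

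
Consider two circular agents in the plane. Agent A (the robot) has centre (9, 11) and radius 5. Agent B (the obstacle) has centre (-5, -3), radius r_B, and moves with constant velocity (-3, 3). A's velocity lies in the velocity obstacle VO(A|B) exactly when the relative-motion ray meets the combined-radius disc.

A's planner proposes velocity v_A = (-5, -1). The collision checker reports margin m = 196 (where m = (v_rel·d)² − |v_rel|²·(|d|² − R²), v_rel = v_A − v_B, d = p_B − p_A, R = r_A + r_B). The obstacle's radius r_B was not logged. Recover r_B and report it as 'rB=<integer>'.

m = 196
d = (-14, -14);  v_rel = (-2, -4),  |v_rel|² = 20
v_rel×d = (-2)·(-14) − (-4)·(-14) = -28
since m = R²·20 − (-28)²:  R² = (784 + 196) / 20 = 49
R = √49 = 7  ⇒  r_B = 7 − 5 = 2

rB=2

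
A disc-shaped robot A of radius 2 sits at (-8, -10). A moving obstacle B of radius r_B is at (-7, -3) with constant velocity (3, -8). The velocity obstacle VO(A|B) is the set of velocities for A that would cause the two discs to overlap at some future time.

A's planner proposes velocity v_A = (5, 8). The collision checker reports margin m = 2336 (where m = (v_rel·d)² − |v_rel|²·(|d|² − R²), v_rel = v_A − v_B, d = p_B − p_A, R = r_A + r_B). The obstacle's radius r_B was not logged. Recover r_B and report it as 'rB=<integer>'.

m = 2336
d = (1, 7);  v_rel = (2, 16),  |v_rel|² = 260
v_rel×d = (2)·(7) − (16)·(1) = -2
since m = R²·260 − (-2)²:  R² = (4 + 2336) / 260 = 9
R = √9 = 3  ⇒  r_B = 3 − 2 = 1

rB=1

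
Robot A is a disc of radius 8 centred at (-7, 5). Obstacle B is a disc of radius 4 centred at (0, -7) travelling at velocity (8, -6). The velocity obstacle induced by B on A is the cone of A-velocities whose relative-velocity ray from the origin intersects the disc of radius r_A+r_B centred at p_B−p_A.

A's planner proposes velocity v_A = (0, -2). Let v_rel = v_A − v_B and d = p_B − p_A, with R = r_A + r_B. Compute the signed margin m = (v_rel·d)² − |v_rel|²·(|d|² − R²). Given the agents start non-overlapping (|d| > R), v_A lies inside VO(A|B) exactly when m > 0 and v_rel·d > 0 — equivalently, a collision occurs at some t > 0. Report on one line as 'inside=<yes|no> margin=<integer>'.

d = (7, -12),  |d|² = 193;  R = 8+4 = 12,  c = 193−12² = 49
v_rel = (-8, 4),  |v_rel|² = 80;  v_rel·d = (-8)·(7) + (4)·(-12) = -104
80·t² + 208·t + 49 = 0  ⇒  m = (-104)² − 80·49 = 6896
m = 6896 > 0,  v_rel·d = -104 < 0  ⇒  outside

inside=no margin=6896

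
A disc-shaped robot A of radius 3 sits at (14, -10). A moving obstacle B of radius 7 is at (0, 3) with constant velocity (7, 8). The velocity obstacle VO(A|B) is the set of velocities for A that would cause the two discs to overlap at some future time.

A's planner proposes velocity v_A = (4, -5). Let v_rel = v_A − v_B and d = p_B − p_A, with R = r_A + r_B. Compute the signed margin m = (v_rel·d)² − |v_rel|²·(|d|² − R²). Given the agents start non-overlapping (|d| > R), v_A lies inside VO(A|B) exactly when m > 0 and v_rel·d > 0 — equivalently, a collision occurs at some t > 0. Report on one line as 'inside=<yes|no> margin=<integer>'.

d = (-14, 13),  |d|² = 365;  R = 3+7 = 10,  c = 365−10² = 265
v_rel = (-3, -13),  |v_rel|² = 178;  v_rel·d = (-3)·(-14) + (-13)·(13) = -127
178·t² + 254·t + 265 = 0  ⇒  m = (-127)² − 178·265 = -31041
m = -31041 < 0,  v_rel·d = -127 < 0  ⇒  outside

inside=no margin=-31041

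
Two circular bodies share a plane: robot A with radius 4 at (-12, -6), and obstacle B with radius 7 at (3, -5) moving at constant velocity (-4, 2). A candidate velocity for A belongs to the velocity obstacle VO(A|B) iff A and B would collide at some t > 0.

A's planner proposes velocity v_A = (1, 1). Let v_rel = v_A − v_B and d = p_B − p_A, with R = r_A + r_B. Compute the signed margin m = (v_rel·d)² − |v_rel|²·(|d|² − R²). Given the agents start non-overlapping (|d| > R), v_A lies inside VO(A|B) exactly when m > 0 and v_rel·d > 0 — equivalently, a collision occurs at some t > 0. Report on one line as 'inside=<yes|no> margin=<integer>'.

d = (15, 1),  |d|² = 226;  R = 4+7 = 11,  c = 226−11² = 105
v_rel = (5, -1),  |v_rel|² = 26;  v_rel·d = (5)·(15) + (-1)·(1) = 74
26·t² − 148·t + 105 = 0  ⇒  m = 74² − 26·105 = 2746
m = 2746 > 0,  v_rel·d = 74 > 0  ⇒  inside

inside=yes margin=2746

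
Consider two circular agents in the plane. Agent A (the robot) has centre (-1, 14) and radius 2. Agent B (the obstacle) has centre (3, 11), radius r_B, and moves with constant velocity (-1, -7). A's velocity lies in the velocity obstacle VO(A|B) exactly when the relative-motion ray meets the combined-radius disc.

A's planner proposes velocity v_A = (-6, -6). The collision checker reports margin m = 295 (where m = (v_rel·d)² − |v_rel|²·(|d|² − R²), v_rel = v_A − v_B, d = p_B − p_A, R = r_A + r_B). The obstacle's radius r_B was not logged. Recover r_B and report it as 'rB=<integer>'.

m = 295
d = (4, -3);  v_rel = (-5, 1),  |v_rel|² = 26
v_rel×d = (-5)·(-3) − (1)·(4) = 11
since m = R²·26 − 11²:  R² = (121 + 295) / 26 = 16
R = √16 = 4  ⇒  r_B = 4 − 2 = 2

rB=2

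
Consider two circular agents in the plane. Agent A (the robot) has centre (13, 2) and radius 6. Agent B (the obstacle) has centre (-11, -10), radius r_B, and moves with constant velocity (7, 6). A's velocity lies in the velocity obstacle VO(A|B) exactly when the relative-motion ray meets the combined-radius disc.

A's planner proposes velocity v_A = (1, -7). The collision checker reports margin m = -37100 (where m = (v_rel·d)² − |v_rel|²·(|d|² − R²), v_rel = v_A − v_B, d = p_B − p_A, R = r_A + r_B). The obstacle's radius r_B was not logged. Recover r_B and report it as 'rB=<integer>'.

m = -37100
d = (-24, -12);  v_rel = (-6, -13),  |v_rel|² = 205
v_rel×d = (-6)·(-12) − (-13)·(-24) = -240
since m = R²·205 − (-240)²:  R² = (57600 + -37100) / 205 = 100
R = √100 = 10  ⇒  r_B = 10 − 6 = 4

rB=4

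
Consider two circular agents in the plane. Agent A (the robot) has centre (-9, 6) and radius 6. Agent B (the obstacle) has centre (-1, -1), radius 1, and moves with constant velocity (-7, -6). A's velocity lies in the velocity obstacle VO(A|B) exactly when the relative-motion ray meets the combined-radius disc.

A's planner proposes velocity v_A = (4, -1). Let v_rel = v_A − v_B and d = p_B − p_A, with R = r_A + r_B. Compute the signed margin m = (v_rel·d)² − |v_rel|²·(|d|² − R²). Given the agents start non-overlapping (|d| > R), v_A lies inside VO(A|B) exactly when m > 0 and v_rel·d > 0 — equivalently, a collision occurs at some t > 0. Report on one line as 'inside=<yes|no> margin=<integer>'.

d = (8, -7),  |d|² = 113;  R = 6+1 = 7,  c = 113−7² = 64
v_rel = (11, 5),  |v_rel|² = 146;  v_rel·d = (11)·(8) + (5)·(-7) = 53
146·t² − 106·t + 64 = 0  ⇒  m = 53² − 146·64 = -6535
m = -6535 < 0,  v_rel·d = 53 > 0  ⇒  outside

inside=no margin=-6535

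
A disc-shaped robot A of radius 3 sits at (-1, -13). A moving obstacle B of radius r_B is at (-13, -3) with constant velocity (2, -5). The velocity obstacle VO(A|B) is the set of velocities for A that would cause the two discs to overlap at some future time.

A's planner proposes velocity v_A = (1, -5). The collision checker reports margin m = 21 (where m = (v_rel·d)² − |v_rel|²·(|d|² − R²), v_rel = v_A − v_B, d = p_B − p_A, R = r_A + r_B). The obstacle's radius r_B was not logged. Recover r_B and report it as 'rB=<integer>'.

m = 21
d = (-12, 10);  v_rel = (-1, 0),  |v_rel|² = 1
v_rel×d = (-1)·(10) − (0)·(-12) = -10
since m = R²·1 − (-10)²:  R² = (100 + 21) / 1 = 121
R = √121 = 11  ⇒  r_B = 11 − 3 = 8

rB=8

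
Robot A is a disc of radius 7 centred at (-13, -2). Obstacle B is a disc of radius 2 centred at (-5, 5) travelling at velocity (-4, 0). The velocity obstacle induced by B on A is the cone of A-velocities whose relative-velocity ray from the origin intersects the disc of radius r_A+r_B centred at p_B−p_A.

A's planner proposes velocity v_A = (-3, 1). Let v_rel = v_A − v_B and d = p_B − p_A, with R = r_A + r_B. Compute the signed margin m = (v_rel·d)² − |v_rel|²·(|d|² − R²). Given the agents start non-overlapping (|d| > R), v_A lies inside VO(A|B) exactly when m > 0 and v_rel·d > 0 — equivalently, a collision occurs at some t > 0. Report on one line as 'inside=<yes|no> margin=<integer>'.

d = (8, 7),  |d|² = 113;  R = 7+2 = 9,  c = 113−9² = 32
v_rel = (1, 1),  |v_rel|² = 2;  v_rel·d = (1)·(8) + (1)·(7) = 15
2·t² − 30·t + 32 = 0  ⇒  m = 15² − 2·32 = 161
m = 161 > 0,  v_rel·d = 15 > 0  ⇒  inside

inside=yes margin=161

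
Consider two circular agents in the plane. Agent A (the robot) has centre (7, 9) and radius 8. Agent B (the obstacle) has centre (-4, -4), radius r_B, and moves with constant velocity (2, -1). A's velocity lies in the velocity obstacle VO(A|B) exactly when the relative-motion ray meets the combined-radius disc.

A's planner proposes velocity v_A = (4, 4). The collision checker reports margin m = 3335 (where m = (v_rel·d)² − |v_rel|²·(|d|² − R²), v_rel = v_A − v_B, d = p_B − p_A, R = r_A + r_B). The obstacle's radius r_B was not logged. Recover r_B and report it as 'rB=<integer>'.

m = 3335
d = (-11, -13);  v_rel = (2, 5),  |v_rel|² = 29
v_rel×d = (2)·(-13) − (5)·(-11) = 29
since m = R²·29 − 29²:  R² = (841 + 3335) / 29 = 144
R = √144 = 12  ⇒  r_B = 12 − 8 = 4

rB=4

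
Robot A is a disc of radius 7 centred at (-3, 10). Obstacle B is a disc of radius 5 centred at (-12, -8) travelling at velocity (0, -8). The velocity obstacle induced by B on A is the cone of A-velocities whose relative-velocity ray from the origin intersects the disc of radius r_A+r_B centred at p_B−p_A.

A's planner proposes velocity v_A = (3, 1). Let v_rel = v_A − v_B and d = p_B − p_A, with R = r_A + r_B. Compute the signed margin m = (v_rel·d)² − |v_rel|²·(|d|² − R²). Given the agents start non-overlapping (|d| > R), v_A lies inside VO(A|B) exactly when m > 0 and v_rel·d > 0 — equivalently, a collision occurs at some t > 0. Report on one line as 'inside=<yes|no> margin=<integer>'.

d = (-9, -18),  |d|² = 405;  R = 7+5 = 12,  c = 405−12² = 261
v_rel = (3, 9),  |v_rel|² = 90;  v_rel·d = (3)·(-9) + (9)·(-18) = -189
90·t² + 378·t + 261 = 0  ⇒  m = (-189)² − 90·261 = 12231
m = 12231 > 0,  v_rel·d = -189 < 0  ⇒  outside

inside=no margin=12231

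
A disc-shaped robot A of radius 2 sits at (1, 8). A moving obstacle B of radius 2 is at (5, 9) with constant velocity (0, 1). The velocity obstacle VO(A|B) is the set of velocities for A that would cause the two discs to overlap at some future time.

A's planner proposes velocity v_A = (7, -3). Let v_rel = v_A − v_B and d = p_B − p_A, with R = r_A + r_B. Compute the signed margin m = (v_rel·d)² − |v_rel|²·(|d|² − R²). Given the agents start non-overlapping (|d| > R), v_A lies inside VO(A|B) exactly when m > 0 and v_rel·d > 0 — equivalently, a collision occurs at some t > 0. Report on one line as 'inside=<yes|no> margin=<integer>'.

d = (4, 1),  |d|² = 17;  R = 2+2 = 4,  c = 17−4² = 1
v_rel = (7, -4),  |v_rel|² = 65;  v_rel·d = (7)·(4) + (-4)·(1) = 24
65·t² − 48·t + 1 = 0  ⇒  m = 24² − 65·1 = 511
m = 511 > 0,  v_rel·d = 24 > 0  ⇒  inside

inside=yes margin=511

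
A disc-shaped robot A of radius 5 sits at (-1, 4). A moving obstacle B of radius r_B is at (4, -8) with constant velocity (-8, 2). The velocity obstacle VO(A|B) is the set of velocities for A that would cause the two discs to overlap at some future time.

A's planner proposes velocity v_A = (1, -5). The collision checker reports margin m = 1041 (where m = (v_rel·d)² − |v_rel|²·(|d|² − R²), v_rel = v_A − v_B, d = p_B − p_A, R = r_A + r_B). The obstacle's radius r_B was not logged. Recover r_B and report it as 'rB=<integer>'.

m = 1041
d = (5, -12);  v_rel = (9, -7),  |v_rel|² = 130
v_rel×d = (9)·(-12) − (-7)·(5) = -73
since m = R²·130 − (-73)²:  R² = (5329 + 1041) / 130 = 49
R = √49 = 7  ⇒  r_B = 7 − 5 = 2

rB=2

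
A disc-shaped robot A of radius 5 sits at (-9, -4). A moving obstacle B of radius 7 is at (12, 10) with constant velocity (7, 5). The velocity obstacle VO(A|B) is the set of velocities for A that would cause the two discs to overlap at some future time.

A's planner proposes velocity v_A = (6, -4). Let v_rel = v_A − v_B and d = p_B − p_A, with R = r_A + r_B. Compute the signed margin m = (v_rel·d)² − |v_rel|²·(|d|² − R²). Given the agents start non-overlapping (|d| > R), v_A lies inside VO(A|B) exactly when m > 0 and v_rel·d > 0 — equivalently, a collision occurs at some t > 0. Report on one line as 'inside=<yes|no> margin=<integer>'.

d = (21, 14),  |d|² = 637;  R = 5+7 = 12,  c = 637−12² = 493
v_rel = (-1, -9),  |v_rel|² = 82;  v_rel·d = (-1)·(21) + (-9)·(14) = -147
82·t² + 294·t + 493 = 0  ⇒  m = (-147)² − 82·493 = -18817
m = -18817 < 0,  v_rel·d = -147 < 0  ⇒  outside

inside=no margin=-18817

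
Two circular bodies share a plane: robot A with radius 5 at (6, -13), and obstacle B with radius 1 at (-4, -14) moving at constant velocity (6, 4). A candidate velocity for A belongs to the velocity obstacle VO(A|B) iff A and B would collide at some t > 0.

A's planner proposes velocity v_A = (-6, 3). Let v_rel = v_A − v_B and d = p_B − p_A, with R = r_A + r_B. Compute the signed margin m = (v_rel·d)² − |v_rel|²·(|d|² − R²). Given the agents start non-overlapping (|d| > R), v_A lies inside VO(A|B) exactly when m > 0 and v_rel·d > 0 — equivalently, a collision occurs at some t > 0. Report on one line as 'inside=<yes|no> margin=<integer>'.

d = (-10, -1),  |d|² = 101;  R = 5+1 = 6,  c = 101−6² = 65
v_rel = (-12, -1),  |v_rel|² = 145;  v_rel·d = (-12)·(-10) + (-1)·(-1) = 121
145·t² − 242·t + 65 = 0  ⇒  m = 121² − 145·65 = 5216
m = 5216 > 0,  v_rel·d = 121 > 0  ⇒  inside

inside=yes margin=5216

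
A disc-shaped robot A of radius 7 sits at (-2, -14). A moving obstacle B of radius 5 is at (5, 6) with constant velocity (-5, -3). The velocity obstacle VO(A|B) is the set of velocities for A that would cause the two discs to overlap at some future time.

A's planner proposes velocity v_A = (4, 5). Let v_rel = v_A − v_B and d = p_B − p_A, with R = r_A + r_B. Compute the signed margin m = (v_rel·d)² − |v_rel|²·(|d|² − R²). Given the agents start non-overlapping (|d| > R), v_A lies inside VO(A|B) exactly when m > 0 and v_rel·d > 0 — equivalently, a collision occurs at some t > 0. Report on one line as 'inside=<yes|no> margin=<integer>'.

d = (7, 20),  |d|² = 449;  R = 7+5 = 12,  c = 449−12² = 305
v_rel = (9, 8),  |v_rel|² = 145;  v_rel·d = (9)·(7) + (8)·(20) = 223
145·t² − 446·t + 305 = 0  ⇒  m = 223² − 145·305 = 5504
m = 5504 > 0,  v_rel·d = 223 > 0  ⇒  inside

inside=yes margin=5504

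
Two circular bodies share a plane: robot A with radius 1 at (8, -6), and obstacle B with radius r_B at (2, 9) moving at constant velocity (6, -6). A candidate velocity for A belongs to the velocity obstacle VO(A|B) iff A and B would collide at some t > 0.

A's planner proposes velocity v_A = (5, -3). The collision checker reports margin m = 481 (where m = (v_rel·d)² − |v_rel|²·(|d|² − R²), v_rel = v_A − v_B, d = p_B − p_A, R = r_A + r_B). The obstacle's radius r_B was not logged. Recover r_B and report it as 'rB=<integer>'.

m = 481
d = (-6, 15);  v_rel = (-1, 3),  |v_rel|² = 10
v_rel×d = (-1)·(15) − (3)·(-6) = 3
since m = R²·10 − 3²:  R² = (9 + 481) / 10 = 49
R = √49 = 7  ⇒  r_B = 7 − 1 = 6

rB=6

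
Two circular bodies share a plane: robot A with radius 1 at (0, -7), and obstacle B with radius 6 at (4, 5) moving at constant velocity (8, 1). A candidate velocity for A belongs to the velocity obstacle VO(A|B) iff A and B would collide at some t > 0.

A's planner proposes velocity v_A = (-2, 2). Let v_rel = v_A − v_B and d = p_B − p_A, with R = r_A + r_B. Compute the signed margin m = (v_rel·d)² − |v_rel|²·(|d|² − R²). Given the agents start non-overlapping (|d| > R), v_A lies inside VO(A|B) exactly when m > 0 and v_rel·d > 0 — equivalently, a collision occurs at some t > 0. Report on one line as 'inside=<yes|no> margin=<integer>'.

d = (4, 12),  |d|² = 160;  R = 1+6 = 7,  c = 160−7² = 111
v_rel = (-10, 1),  |v_rel|² = 101;  v_rel·d = (-10)·(4) + (1)·(12) = -28
101·t² + 56·t + 111 = 0  ⇒  m = (-28)² − 101·111 = -10427
m = -10427 < 0,  v_rel·d = -28 < 0  ⇒  outside

inside=no margin=-10427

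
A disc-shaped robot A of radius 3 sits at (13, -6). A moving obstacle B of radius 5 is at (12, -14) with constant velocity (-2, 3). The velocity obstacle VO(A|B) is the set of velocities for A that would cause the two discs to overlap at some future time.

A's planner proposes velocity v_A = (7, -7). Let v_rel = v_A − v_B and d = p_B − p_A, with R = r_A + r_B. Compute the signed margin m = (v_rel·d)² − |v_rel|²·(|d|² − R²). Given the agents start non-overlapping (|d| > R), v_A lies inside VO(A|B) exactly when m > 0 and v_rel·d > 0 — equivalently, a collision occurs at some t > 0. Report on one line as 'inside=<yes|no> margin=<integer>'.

d = (-1, -8),  |d|² = 65;  R = 3+5 = 8,  c = 65−8² = 1
v_rel = (9, -10),  |v_rel|² = 181;  v_rel·d = (9)·(-1) + (-10)·(-8) = 71
181·t² − 142·t + 1 = 0  ⇒  m = 71² − 181·1 = 4860
m = 4860 > 0,  v_rel·d = 71 > 0  ⇒  inside

inside=yes margin=4860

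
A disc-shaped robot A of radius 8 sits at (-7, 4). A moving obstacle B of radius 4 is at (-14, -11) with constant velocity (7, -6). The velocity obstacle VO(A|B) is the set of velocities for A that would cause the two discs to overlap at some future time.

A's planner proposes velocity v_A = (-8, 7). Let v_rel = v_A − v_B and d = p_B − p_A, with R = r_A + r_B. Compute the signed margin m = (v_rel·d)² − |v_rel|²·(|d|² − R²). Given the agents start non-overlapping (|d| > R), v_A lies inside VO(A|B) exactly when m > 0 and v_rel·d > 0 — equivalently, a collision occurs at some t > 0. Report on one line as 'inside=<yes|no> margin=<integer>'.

d = (-7, -15),  |d|² = 274;  R = 8+4 = 12,  c = 274−12² = 130
v_rel = (-15, 13),  |v_rel|² = 394;  v_rel·d = (-15)·(-7) + (13)·(-15) = -90
394·t² + 180·t + 130 = 0  ⇒  m = (-90)² − 394·130 = -43120
m = -43120 < 0,  v_rel·d = -90 < 0  ⇒  outside

inside=no margin=-43120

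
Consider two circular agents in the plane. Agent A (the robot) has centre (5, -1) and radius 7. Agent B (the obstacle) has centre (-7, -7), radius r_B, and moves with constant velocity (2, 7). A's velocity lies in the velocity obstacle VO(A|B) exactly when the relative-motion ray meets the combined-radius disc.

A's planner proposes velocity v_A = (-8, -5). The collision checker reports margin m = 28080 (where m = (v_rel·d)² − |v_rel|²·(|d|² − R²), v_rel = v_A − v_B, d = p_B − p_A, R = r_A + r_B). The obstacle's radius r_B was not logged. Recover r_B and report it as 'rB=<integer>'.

m = 28080
d = (-12, -6);  v_rel = (-10, -12),  |v_rel|² = 244
v_rel×d = (-10)·(-6) − (-12)·(-12) = -84
since m = R²·244 − (-84)²:  R² = (7056 + 28080) / 244 = 144
R = √144 = 12  ⇒  r_B = 12 − 7 = 5

rB=5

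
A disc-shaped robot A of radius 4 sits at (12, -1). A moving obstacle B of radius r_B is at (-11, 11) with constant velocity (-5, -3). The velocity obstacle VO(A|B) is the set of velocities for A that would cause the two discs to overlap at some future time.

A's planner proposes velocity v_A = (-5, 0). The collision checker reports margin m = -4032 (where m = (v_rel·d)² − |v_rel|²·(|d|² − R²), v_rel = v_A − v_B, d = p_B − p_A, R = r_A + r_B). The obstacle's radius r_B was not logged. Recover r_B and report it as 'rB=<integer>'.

m = -4032
d = (-23, 12);  v_rel = (0, 3),  |v_rel|² = 9
v_rel×d = (0)·(12) − (3)·(-23) = 69
since m = R²·9 − 69²:  R² = (4761 + -4032) / 9 = 81
R = √81 = 9  ⇒  r_B = 9 − 4 = 5

rB=5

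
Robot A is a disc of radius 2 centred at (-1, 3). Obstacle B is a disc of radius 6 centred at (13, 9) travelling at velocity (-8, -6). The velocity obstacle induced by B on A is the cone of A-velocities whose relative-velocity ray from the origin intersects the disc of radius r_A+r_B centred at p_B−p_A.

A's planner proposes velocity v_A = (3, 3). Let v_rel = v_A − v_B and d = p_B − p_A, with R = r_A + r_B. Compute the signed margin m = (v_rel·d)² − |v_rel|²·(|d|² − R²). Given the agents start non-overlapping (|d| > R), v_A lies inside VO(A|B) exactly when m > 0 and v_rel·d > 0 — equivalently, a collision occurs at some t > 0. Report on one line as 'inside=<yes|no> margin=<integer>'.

d = (14, 6),  |d|² = 232;  R = 2+6 = 8,  c = 232−8² = 168
v_rel = (11, 9),  |v_rel|² = 202;  v_rel·d = (11)·(14) + (9)·(6) = 208
202·t² − 416·t + 168 = 0  ⇒  m = 208² − 202·168 = 9328
m = 9328 > 0,  v_rel·d = 208 > 0  ⇒  inside

inside=yes margin=9328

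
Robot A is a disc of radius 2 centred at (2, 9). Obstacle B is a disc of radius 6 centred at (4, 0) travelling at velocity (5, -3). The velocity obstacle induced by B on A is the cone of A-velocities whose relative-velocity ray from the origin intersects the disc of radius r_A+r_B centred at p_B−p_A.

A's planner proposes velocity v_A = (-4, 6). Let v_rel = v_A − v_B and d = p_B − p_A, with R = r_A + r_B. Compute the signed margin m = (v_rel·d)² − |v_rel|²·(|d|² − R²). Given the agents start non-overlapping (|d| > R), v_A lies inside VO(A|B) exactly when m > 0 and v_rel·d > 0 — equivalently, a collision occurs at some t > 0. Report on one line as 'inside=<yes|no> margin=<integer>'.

d = (2, -9),  |d|² = 85;  R = 2+6 = 8,  c = 85−8² = 21
v_rel = (-9, 9),  |v_rel|² = 162;  v_rel·d = (-9)·(2) + (9)·(-9) = -99
162·t² + 198·t + 21 = 0  ⇒  m = (-99)² − 162·21 = 6399
m = 6399 > 0,  v_rel·d = -99 < 0  ⇒  outside

inside=no margin=6399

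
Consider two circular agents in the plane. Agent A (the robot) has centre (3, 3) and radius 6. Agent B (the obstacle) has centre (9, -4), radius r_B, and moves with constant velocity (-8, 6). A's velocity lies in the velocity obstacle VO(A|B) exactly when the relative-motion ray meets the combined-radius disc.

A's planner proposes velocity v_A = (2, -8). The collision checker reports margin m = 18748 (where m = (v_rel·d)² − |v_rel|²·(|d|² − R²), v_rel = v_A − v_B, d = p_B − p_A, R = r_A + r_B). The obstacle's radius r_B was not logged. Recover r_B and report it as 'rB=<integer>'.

m = 18748
d = (6, -7);  v_rel = (10, -14),  |v_rel|² = 296
v_rel×d = (10)·(-7) − (-14)·(6) = 14
since m = R²·296 − 14²:  R² = (196 + 18748) / 296 = 64
R = √64 = 8  ⇒  r_B = 8 − 6 = 2

rB=2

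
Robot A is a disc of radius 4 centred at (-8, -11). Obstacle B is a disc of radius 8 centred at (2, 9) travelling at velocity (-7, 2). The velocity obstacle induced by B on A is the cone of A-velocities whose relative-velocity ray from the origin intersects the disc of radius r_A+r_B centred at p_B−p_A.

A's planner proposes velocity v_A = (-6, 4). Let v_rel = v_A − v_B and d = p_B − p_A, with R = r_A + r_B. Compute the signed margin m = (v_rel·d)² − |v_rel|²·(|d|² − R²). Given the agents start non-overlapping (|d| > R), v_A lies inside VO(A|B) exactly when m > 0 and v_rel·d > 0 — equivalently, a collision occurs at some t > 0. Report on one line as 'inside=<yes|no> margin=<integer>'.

d = (10, 20),  |d|² = 500;  R = 4+8 = 12,  c = 500−12² = 356
v_rel = (1, 2),  |v_rel|² = 5;  v_rel·d = (1)·(10) + (2)·(20) = 50
5·t² − 100·t + 356 = 0  ⇒  m = 50² − 5·356 = 720
m = 720 > 0,  v_rel·d = 50 > 0  ⇒  inside

inside=yes margin=720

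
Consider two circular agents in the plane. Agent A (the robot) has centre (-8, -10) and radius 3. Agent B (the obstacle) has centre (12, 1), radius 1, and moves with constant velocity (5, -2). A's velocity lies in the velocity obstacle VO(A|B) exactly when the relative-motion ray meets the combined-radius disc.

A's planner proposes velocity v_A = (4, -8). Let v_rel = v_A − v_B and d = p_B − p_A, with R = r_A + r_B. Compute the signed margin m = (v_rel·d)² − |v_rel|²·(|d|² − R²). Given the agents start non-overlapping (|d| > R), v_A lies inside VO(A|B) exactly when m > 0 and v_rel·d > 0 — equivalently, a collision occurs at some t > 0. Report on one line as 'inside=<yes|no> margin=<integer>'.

d = (20, 11),  |d|² = 521;  R = 3+1 = 4,  c = 521−4² = 505
v_rel = (-1, -6),  |v_rel|² = 37;  v_rel·d = (-1)·(20) + (-6)·(11) = -86
37·t² + 172·t + 505 = 0  ⇒  m = (-86)² − 37·505 = -11289
m = -11289 < 0,  v_rel·d = -86 < 0  ⇒  outside

inside=no margin=-11289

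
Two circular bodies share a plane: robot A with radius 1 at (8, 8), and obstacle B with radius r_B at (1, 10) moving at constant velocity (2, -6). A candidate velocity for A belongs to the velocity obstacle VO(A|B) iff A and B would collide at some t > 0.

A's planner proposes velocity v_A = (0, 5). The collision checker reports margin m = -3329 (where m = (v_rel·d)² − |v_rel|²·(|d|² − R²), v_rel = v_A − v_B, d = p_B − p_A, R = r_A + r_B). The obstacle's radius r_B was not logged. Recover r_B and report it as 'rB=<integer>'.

m = -3329
d = (-7, 2);  v_rel = (-2, 11),  |v_rel|² = 125
v_rel×d = (-2)·(2) − (11)·(-7) = 73
since m = R²·125 − 73²:  R² = (5329 + -3329) / 125 = 16
R = √16 = 4  ⇒  r_B = 4 − 1 = 3

rB=3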